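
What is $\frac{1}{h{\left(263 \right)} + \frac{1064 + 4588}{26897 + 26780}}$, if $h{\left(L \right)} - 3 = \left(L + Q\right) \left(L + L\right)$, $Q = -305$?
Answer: $- \frac{53677}{1185665601} \approx -4.5272 \cdot 10^{-5}$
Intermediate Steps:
$h{\left(L \right)} = 3 + 2 L \left(-305 + L\right)$ ($h{\left(L \right)} = 3 + \left(L - 305\right) \left(L + L\right) = 3 + \left(-305 + L\right) 2 L = 3 + 2 L \left(-305 + L\right)$)
$\frac{1}{h{\left(263 \right)} + \frac{1064 + 4588}{26897 + 26780}} = \frac{1}{\left(3 - 160430 + 2 \cdot 263^{2}\right) + \frac{1064 + 4588}{26897 + 26780}} = \frac{1}{\left(3 - 160430 + 2 \cdot 69169\right) + \frac{5652}{53677}} = \frac{1}{\left(3 - 160430 + 138338\right) + 5652 \cdot \frac{1}{53677}} = \frac{1}{-22089 + \frac{5652}{53677}} = \frac{1}{- \frac{1185665601}{53677}} = - \frac{53677}{1185665601}$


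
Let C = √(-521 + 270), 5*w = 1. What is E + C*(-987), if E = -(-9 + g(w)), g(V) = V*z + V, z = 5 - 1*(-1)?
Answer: 38/5 - 987*I*√251 ≈ 7.6 - 15637.0*I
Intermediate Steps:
z = 6 (z = 5 + 1 = 6)
w = ⅕ (w = (⅕)*1 = ⅕ ≈ 0.20000)
g(V) = 7*V (g(V) = V*6 + V = 6*V + V = 7*V)
C = I*√251 (C = √(-251) = I*√251 ≈ 15.843*I)
E = 38/5 (E = -(-9 + 7*(⅕)) = -(-9 + 7/5) = -1*(-38/5) = 38/5 ≈ 7.6000)
E + C*(-987) = 38/5 + (I*√251)*(-987) = 38/5 - 987*I*√251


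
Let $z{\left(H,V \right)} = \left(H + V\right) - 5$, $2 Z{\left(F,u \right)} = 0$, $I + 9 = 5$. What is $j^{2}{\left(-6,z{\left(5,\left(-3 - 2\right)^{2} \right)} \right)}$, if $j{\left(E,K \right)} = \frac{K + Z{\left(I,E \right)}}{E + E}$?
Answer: $\frac{625}{144} \approx 4.3403$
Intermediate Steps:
$I = -4$ ($I = -9 + 5 = -4$)
$Z{\left(F,u \right)} = 0$ ($Z{\left(F,u \right)} = \frac{1}{2} \cdot 0 = 0$)
$z{\left(H,V \right)} = -5 + H + V$
$j{\left(E,K \right)} = \frac{K}{2 E}$ ($j{\left(E,K \right)} = \frac{K + 0}{E + E} = \frac{K}{2 E}$)
$j^{2}{\left(-6,z{\left(5,\left(-3 - 2\right)^{2} \right)} \right)} = \left(\frac{-5 + 5 + \left(-3 - 2\right)^{2}}{2 \left(-6\right)}\right)^{2} = \left(\frac{1}{2} \left(-5 + 5 + \left(-5\right)^{2}\right) \left(- \frac{1}{6}\right)\right)^{2} = \left(\frac{1}{2} \left(-5 + 5 + 25\right) \left(- \frac{1}{6}\right)\right)^{2} = \left(\frac{1}{2} \cdot 25 \left(- \frac{1}{6}\right)\right)^{2} = \left(- \frac{25}{12}\right)^{2} = \frac{625}{144}$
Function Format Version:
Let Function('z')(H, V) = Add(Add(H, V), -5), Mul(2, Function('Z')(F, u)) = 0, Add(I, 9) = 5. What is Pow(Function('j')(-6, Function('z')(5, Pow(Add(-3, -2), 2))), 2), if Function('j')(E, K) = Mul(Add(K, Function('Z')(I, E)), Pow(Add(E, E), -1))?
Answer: Rational(625, 144) ≈ 4.3403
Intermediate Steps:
I = -4 (I = Add(-9, 5) = -4)
Function('Z')(F, u) = 0 (Function('Z')(F, u) = Mul(Rational(1, 2), 0) = 0)
Function('z')(H, V) = Add(-5, H, V)
Function('j')(E, K) = Mul(Rational(1, 2), K, Pow(E, -1)) (Function('j')(E, K) = Mul(Add(K, 0), Pow(Add(E, E), -1)) = Mul(K, Pow(Mul(2, E), -1)) = Mul(K, Mul(Rational(1, 2), Pow(E, -1))) = Mul(Rational(1, 2), K, Pow(E, -1)))
Pow(Function('j')(-6, Function('z')(5, Pow(Add(-3, -2), 2))), 2) = Pow(Mul(Rational(1, 2), Add(-5, 5, Pow(Add(-3, -2), 2)), Pow(-6, -1)), 2) = Pow(Mul(Rational(1, 2), Add(-5, 5, Pow(-5, 2)), Rational(-1, 6)), 2) = Pow(Mul(Rational(1, 2), Add(-5, 5, 25), Rational(-1, 6)), 2) = Pow(Mul(Rational(1, 2), 25, Rational(-1, 6)), 2) = Pow(Rational(-25, 12), 2) = Rational(625, 144)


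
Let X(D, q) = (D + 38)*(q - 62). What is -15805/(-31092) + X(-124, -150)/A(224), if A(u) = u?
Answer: 8912651/108822 ≈ 81.901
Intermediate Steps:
X(D, q) = (-62 + q)*(38 + D) (X(D, q) = (38 + D)*(-62 + q) = (-62 + q)*(38 + D))
-15805/(-31092) + X(-124, -150)/A(224) = -15805/(-31092) + (-2356 - 62*(-124) + 38*(-150) - 124*(-150))/224 = -15805*(-1/31092) + (-2356 + 7688 - 5700 + 18600)*(1/224) = 15805/31092 + 18232*(1/224) = 15805/31092 + 2279/28 = 8912651/108822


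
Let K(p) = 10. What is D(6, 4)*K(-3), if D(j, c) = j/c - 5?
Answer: -35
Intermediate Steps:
D(j, c) = -5 + j/c
D(6, 4)*K(-3) = (-5 + 6/4)*10 = (-5 + 6*(¼))*10 = (-5 + 3/2)*10 = -7/2*10 = -35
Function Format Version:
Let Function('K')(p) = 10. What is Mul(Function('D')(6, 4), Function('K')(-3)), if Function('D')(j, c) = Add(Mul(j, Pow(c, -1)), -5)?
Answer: -35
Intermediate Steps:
Function('D')(j, c) = Add(-5, Mul(j, Pow(c, -1)))
Mul(Function('D')(6, 4), Function('K')(-3)) = Mul(Add(-5, Mul(6, Pow(4, -1))), 10) = Mul(Add(-5, Mul(6, Rational(1, 4))), 10) = Mul(Add(-5, Rational(3, 2)), 10) = Mul(Rational(-7, 2), 10) = -35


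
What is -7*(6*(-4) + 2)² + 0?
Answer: -3388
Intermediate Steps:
-7*(6*(-4) + 2)² + 0 = -7*(-24 + 2)² + 0 = -7*(-22)² + 0 = -7*484 + 0 = -3388 + 0 = -3388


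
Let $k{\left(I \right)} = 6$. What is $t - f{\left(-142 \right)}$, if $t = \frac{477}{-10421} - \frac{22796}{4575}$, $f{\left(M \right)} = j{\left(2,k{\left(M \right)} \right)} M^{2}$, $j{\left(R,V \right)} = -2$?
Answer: $\frac{1922441013209}{47676075} \approx 40323.0$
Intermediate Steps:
$f{\left(M \right)} = - 2 M^{2}$
$t = - \frac{239739391}{47676075}$ ($t = 477 \left(- \frac{1}{10421}\right) - \frac{22796}{4575} = - \frac{477}{10421} - \frac{22796}{4575} = - \frac{239739391}{47676075} \approx -5.0285$)
$t - f{\left(-142 \right)} = - \frac{239739391}{47676075} - - 2 \left(-142\right)^{2} = - \frac{239739391}{47676075} - \left(-2\right) 20164 = - \frac{239739391}{47676075} - -40328 = - \frac{239739391}{47676075} + 40328 = \frac{1922441013209}{47676075}$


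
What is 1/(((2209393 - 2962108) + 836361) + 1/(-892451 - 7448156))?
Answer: 8340607/697658413121 ≈ 1.1955e-5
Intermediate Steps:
1/(((2209393 - 2962108) + 836361) + 1/(-892451 - 7448156)) = 1/((-752715 + 836361) + 1/(-8340607)) = 1/(83646 - 1/8340607) = 1/(697658413121/8340607) = 8340607/697658413121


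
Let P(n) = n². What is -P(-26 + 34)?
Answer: -64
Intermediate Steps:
-P(-26 + 34) = -(-26 + 34)² = -1*8² = -1*64 = -64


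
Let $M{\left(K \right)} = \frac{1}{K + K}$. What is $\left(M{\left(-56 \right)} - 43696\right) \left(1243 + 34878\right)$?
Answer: $- \frac{176774476313}{112} \approx -1.5783 \cdot 10^{9}$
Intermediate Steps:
$M{\left(K \right)} = \frac{1}{2 K}$
$\left(M{\left(-56 \right)} - 43696\right) \left(1243 + 34878\right) = \left(\frac{1}{2 \left(-56\right)} - 43696\right) \left(1243 + 34878\right) = \left(\frac{1}{2} \left(- \frac{1}{56}\right) - 43696\right) 36121 = \left(- \frac{1}{112} - 43696\right) 36121 = \left(- \frac{4893953}{112}\right) 36121 = - \frac{176774476313}{112}$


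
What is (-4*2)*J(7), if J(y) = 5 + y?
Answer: -96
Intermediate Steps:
(-4*2)*J(7) = (-4*2)*(5 + 7) = -8*12 = -96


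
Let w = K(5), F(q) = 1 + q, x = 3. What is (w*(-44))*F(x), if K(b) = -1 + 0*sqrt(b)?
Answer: 176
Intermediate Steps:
K(b) = -1 (K(b) = -1 + 0 = -1)
w = -1
(w*(-44))*F(x) = (-1*(-44))*(1 + 3) = 44*4 = 176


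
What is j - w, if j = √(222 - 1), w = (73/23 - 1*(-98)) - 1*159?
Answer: 1330/23 + √221 ≈ 72.692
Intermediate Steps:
w = -1330/23 (w = (73*(1/23) + 98) - 159 = (73/23 + 98) - 159 = 2327/23 - 159 = -1330/23 ≈ -57.826)
j = √221 ≈ 14.866
j - w = √221 - 1*(-1330/23) = √221 + 1330/23 = 1330/23 + √221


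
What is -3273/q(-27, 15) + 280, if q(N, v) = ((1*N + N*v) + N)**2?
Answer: 19662469/70227 ≈ 279.98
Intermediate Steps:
q(N, v) = (2*N + N*v)**2 (q(N, v) = ((N + N*v) + N)**2 = (2*N + N*v)**2)
-3273/q(-27, 15) + 280 = -3273*1/(729*(2 + 15)**2) + 280 = -3273/(729*17**2) + 280 = -3273/(729*289) + 280 = -3273/210681 + 280 = -3273*1/210681 + 280 = -1091/70227 + 280 = 19662469/70227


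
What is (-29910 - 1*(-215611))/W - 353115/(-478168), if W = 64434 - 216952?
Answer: -17469941099/36464613512 ≈ -0.47909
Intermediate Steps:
W = -152518
(-29910 - 1*(-215611))/W - 353115/(-478168) = (-29910 - 1*(-215611))/(-152518) - 353115/(-478168) = (-29910 + 215611)*(-1/152518) - 353115*(-1/478168) = 185701*(-1/152518) + 353115/478168 = -185701/152518 + 353115/478168 = -17469941099/36464613512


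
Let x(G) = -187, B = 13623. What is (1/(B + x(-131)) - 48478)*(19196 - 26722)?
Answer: 2451031581541/6718 ≈ 3.6485e+8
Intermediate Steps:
(1/(B + x(-131)) - 48478)*(19196 - 26722) = (1/(13623 - 187) - 48478)*(19196 - 26722) = (1/13436 - 48478)*(-7526) = -651350407/13436*(-7526) = 2451031581541/6718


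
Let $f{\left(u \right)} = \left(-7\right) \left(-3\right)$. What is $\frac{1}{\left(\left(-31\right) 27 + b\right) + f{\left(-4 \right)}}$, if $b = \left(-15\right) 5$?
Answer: $- \frac{1}{891} \approx -0.0011223$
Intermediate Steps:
$b = -75$
$f{\left(u \right)} = 21$
$\frac{1}{\left(\left(-31\right) 27 + b\right) + f{\left(-4 \right)}} = \frac{1}{\left(\left(-31\right) 27 - 75\right) + 21} = \frac{1}{\left(-837 - 75\right) + 21} = \frac{1}{-912 + 21} = \frac{1}{-891} = - \frac{1}{891}$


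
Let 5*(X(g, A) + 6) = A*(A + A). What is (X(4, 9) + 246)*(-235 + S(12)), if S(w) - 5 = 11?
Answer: -298278/5 ≈ -59656.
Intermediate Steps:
S(w) = 16 (S(w) = 5 + 11 = 16)
X(g, A) = -6 + 2*A**2/5 (X(g, A) = -6 + (A*(A + A))/5 = -6 + (A*(2*A))/5 = -6 + (2*A**2)/5 = -6 + 2*A**2/5)
(X(4, 9) + 246)*(-235 + S(12)) = ((-6 + (2/5)*9**2) + 246)*(-235 + 16) = ((-6 + (2/5)*81) + 246)*(-219) = ((-6 + 162/5) + 246)*(-219) = (132/5 + 246)*(-219) = (1362/5)*(-219) = -298278/5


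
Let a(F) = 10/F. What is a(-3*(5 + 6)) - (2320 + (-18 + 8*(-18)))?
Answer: -71224/33 ≈ -2158.3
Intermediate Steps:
a(-3*(5 + 6)) - (2320 + (-18 + 8*(-18))) = 10/((-3*(5 + 6))) - (2320 + (-18 + 8*(-18))) = 10/((-3*11)) - (2320 + (-18 - 144)) = 10/(-33) - (2320 - 162) = 10*(-1/33) - 1*2158 = -10/33 - 2158 = -71224/33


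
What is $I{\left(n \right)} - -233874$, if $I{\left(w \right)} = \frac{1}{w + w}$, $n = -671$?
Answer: $\frac{313858907}{1342} \approx 2.3387 \cdot 10^{5}$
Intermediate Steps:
$I{\left(w \right)} = \frac{1}{2 w}$
$I{\left(n \right)} - -233874 = \frac{1}{2 \left(-671\right)} - -233874 = \frac{1}{2} \left(- \frac{1}{671}\right) + 233874 = - \frac{1}{1342} + 233874 = \frac{313858907}{1342}$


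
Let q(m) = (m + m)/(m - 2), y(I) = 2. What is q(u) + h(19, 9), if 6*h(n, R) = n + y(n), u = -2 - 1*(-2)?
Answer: 7/2 ≈ 3.5000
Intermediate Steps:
u = 0 (u = -2 + 2 = 0)
h(n, R) = 1/3 + n/6 (h(n, R) = (n + 2)/6 = (2 + n)/6 = 1/3 + n/6)
q(m) = 2*m/(-2 + m) (q(m) = (2*m)/(-2 + m) = 2*m/(-2 + m))
q(u) + h(19, 9) = 2*0/(-2 + 0) + (1/3 + (1/6)*19) = 2*0/(-2) + (1/3 + 19/6) = 2*0*(-1/2) + 7/2 = 0 + 7/2 = 7/2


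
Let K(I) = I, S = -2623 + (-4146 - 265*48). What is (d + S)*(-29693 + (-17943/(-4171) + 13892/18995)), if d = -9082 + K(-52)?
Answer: 2321544945665316/2732005 ≈ 8.4976e+8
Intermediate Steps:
S = -19489 (S = -2623 + (-4146 - 1*12720) = -2623 + (-4146 - 12720) = -2623 - 16866 = -19489)
d = -9134 (d = -9082 - 52 = -9134)
(d + S)*(-29693 + (-17943/(-4171) + 13892/18995)) = (-9134 - 19489)*(-29693 + (-17943/(-4171) + 13892/18995)) = -28623*(-29693 + (-17943*(-1/4171) + 13892*(1/18995))) = -28623*(-29693 + (17943/4171 + 13892/18995)) = -28623*(-29693 + 398770817/79228145) = -28623*(-2352122538668/79228145) = 2321544945665316/2732005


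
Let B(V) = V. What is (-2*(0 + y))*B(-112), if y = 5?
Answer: 1120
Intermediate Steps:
(-2*(0 + y))*B(-112) = -2*(0 + 5)*(-112) = -2*5*(-112) = -10*(-112) = 1120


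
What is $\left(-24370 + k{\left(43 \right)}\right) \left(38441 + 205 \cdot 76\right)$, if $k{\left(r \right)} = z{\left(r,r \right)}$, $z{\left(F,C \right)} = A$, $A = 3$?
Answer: $-1316329707$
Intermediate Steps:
$z{\left(F,C \right)} = 3$
$k{\left(r \right)} = 3$
$\left(-24370 + k{\left(43 \right)}\right) \left(38441 + 205 \cdot 76\right) = \left(-24370 + 3\right) \left(38441 + 205 \cdot 76\right) = - 24367 \left(38441 + 15580\right) = \left(-24367\right) 54021 = -1316329707$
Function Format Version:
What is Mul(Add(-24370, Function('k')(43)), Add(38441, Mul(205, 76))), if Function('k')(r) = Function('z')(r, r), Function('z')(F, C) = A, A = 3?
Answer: -1316329707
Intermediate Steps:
Function('z')(F, C) = 3
Function('k')(r) = 3
Mul(Add(-24370, Function('k')(43)), Add(38441, Mul(205, 76))) = Mul(Add(-24370, 3), Add(38441, Mul(205, 76))) = Mul(-24367, Add(38441, 15580)) = Mul(-24367, 54021) = -1316329707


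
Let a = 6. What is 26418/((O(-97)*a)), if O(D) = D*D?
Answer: 4403/9409 ≈ 0.46796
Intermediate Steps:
O(D) = D**2
26418/((O(-97)*a)) = 26418/(((-97)**2*6)) = 26418/((9409*6)) = 26418/56454 = 26418*(1/56454) = 4403/9409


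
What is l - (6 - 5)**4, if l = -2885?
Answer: -2886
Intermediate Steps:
l - (6 - 5)**4 = -2885 - (6 - 5)**4 = -2885 - 1*1**4 = -2885 - 1*1 = -2885 - 1 = -2886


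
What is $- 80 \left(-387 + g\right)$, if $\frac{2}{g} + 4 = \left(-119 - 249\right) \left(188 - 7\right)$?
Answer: $\frac{515576920}{16653} \approx 30960.0$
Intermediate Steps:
$g = - \frac{1}{33306}$ ($g = \frac{2}{-4 + \left(-119 - 249\right) \left(188 - 7\right)} = \frac{2}{-4 - 66608} = \frac{2}{-66612} = 2 \left(- \frac{1}{66612}\right) = - \frac{1}{33306} \approx -3.0025 \cdot 10^{-5}$)
$- 80 \left(-387 + g\right) = - 80 \left(-387 - \frac{1}{33306}\right) = \left(-80\right) \left(- \frac{12889423}{33306}\right) = \frac{515576920}{16653}$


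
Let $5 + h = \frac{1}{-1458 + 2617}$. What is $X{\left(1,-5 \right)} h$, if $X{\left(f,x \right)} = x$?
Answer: $\frac{28970}{1159} \approx 24.996$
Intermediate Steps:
$h = - \frac{5794}{1159}$ ($h = -5 + \frac{1}{-1458 + 2617} = -5 + \frac{1}{1159} = - \frac{5794}{1159} \approx -4.9991$)
$X{\left(1,-5 \right)} h = \left(-5\right) \left(- \frac{5794}{1159}\right) = \frac{28970}{1159}$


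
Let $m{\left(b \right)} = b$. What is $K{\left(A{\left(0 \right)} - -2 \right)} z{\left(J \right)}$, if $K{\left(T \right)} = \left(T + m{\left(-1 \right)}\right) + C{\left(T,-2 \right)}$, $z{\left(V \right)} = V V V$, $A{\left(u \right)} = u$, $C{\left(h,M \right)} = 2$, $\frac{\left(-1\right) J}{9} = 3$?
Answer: $-59049$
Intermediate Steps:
$J = -27$ ($J = \left(-9\right) 3 = -27$)
$z{\left(V \right)} = V^{3}$ ($z{\left(V \right)} = V^{2} V = V^{3}$)
$K{\left(T \right)} = 1 + T$ ($K{\left(T \right)} = \left(T - 1\right) + 2 = \left(-1 + T\right) + 2 = 1 + T$)
$K{\left(A{\left(0 \right)} - -2 \right)} z{\left(J \right)} = \left(1 + \left(0 - -2\right)\right) \left(-27\right)^{3} = \left(1 + \left(0 + 2\right)\right) \left(-19683\right) = \left(1 + 2\right) \left(-19683\right) = 3 \left(-19683\right) = -59049$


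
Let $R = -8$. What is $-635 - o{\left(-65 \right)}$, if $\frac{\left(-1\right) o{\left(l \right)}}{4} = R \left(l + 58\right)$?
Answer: $-411$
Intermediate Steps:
$o{\left(l \right)} = 1856 + 32 l$ ($o{\left(l \right)} = - 4 \left(- 8 \left(l + 58\right)\right) = - 4 \left(- 8 \left(58 + l\right)\right) = - 4 \left(-464 - 8 l\right) = 1856 + 32 l$)
$-635 - o{\left(-65 \right)} = -635 - \left(1856 + 32 \left(-65\right)\right) = -635 - \left(1856 - 2080\right) = -635 - -224 = -635 + 224 = -411$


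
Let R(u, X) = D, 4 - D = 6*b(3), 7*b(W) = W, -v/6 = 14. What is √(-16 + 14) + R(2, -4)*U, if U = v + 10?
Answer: -740/7 + I*√2 ≈ -105.71 + 1.4142*I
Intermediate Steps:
v = -84 (v = -6*14 = -84)
b(W) = W/7
D = 10/7 (D = 4 - 6*(⅐)*3 = 4 - 6*3/7 = 4 - 1*18/7 = 4 - 18/7 = 10/7 ≈ 1.4286)
R(u, X) = 10/7
U = -74 (U = -84 + 10 = -74)
√(-16 + 14) + R(2, -4)*U = √(-16 + 14) + (10/7)*(-74) = √(-2) - 740/7 = I*√2 - 740/7 = -740/7 + I*√2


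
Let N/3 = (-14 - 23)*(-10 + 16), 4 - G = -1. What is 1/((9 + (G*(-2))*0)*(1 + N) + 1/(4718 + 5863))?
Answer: -10581/63327284 ≈ -0.00016708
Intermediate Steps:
G = 5 (G = 4 - 1*(-1) = 4 + 1 = 5)
N = -666 (N = 3*((-14 - 23)*(-10 + 16)) = 3*(-37*6) = 3*(-222) = -666)
1/((9 + (G*(-2))*0)*(1 + N) + 1/(4718 + 5863)) = 1/((9 + (5*(-2))*0)*(1 - 666) + 1/(4718 + 5863)) = 1/((9 - 10*0)*(-665) + 1/10581) = 1/((9 + 0)*(-665) + 1/10581) = 1/(9*(-665) + 1/10581) = 1/(-5985 + 1/10581) = 1/(-63327284/10581) = -10581/63327284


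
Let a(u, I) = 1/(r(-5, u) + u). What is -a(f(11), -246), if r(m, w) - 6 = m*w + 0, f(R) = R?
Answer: 1/38 ≈ 0.026316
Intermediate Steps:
r(m, w) = 6 + m*w (r(m, w) = 6 + (m*w + 0) = 6 + m*w)
a(u, I) = 1/(6 - 4*u) (a(u, I) = 1/((6 - 5*u) + u) = 1/(6 - 4*u))
-a(f(11), -246) = -(-1)/(-6 + 4*11) = -(-1)/(-6 + 44) = -(-1)/38 = -1*(-1/38) = 1/38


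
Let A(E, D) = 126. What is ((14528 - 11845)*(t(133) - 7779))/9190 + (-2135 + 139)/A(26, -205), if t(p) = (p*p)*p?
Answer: 198169915631/289485 ≈ 6.8456e+5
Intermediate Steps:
t(p) = p**3 (t(p) = p**2*p = p**3)
((14528 - 11845)*(t(133) - 7779))/9190 + (-2135 + 139)/A(26, -205) = ((14528 - 11845)*(133**3 - 7779))/9190 + (-2135 + 139)/126 = (2683*(2352637 - 7779))*(1/9190) - 1996*1/126 = (2683*2344858)*(1/9190) - 998/63 = 6291254014*(1/9190) - 998/63 = 3145627007/4595 - 998/63 = 198169915631/289485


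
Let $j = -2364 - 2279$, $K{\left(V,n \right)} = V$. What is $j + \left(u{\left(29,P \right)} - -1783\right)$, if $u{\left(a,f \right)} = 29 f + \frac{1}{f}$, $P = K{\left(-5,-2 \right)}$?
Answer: $- \frac{15026}{5} \approx -3005.2$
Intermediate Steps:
$P = -5$
$j = -4643$ ($j = -2364 - 2279 = -4643$)
$u{\left(a,f \right)} = \frac{1}{f} + 29 f$
$j + \left(u{\left(29,P \right)} - -1783\right) = -4643 + \left(\left(\frac{1}{-5} + 29 \left(-5\right)\right) - -1783\right) = -4643 + \left(\left(- \frac{1}{5} - 145\right) + 1783\right) = -4643 + \left(- \frac{726}{5} + 1783\right) = -4643 + \frac{8189}{5} = - \frac{15026}{5}$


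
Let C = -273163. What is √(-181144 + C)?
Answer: I*√454307 ≈ 674.02*I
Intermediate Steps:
√(-181144 + C) = √(-181144 - 273163) = √(-454307) = I*√454307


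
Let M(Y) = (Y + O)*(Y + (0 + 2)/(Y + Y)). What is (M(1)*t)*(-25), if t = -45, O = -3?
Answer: -4500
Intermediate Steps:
M(Y) = (-3 + Y)*(Y + 1/Y) (M(Y) = (Y - 3)*(Y + (0 + 2)/(Y + Y)) = (-3 + Y)*(Y + 2/((2*Y))) = (-3 + Y)*(Y + 2*(1/(2*Y))) = (-3 + Y)*(Y + 1/Y))
(M(1)*t)*(-25) = ((1 + 1² - 3*1 - 3/1)*(-45))*(-25) = ((1 + 1 - 3 - 3*1)*(-45))*(-25) = ((1 + 1 - 3 - 3)*(-45))*(-25) = -4*(-45)*(-25) = 180*(-25) = -4500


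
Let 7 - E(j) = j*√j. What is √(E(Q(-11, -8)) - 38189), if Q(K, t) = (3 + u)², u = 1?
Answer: I*√38246 ≈ 195.57*I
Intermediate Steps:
Q(K, t) = 16 (Q(K, t) = (3 + 1)² = 4² = 16)
E(j) = 7 - j^(3/2) (E(j) = 7 - j*√j = 7 - j^(3/2))
√(E(Q(-11, -8)) - 38189) = √((7 - 16^(3/2)) - 38189) = √((7 - 1*64) - 38189) = √((7 - 64) - 38189) = √(-57 - 38189) = √(-38246) = I*√38246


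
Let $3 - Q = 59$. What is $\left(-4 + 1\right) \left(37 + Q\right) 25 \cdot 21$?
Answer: $29925$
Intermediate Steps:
$Q = -56$ ($Q = 3 - 59 = -56$)
$\left(-4 + 1\right) \left(37 + Q\right) 25 \cdot 21 = \left(-4 + 1\right) \left(37 - 56\right) 25 \cdot 21 = \left(-3\right) \left(-19\right) 525 = 57 \cdot 525 = 29925$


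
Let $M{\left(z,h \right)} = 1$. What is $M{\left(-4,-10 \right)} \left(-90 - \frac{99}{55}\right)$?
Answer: $- \frac{459}{5} \approx -91.8$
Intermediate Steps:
$M{\left(-4,-10 \right)} \left(-90 - \frac{99}{55}\right) = 1 \left(-90 - \frac{99}{55}\right) = 1 \left(-90 - \frac{9}{5}\right) = 1 \left(- \frac{459}{5}\right) = - \frac{459}{5}$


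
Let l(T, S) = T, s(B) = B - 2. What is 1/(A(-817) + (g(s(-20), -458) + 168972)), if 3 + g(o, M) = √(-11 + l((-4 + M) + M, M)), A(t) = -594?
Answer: 168375/28350141556 - 7*I*√19/28350141556 ≈ 5.9391e-6 - 1.0763e-9*I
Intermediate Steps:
s(B) = -2 + B
g(o, M) = -3 + √(-15 + 2*M) (g(o, M) = -3 + √(-11 + ((-4 + M) + M)) = -3 + √(-11 + (-4 + 2*M)) = -3 + √(-15 + 2*M))
1/(A(-817) + (g(s(-20), -458) + 168972)) = 1/(-594 + ((-3 + √(-15 + 2*(-458))) + 168972)) = 1/(-594 + ((-3 + √(-15 - 916)) + 168972)) = 1/(-594 + ((-3 + √(-931)) + 168972)) = 1/(-594 + ((-3 + 7*I*√19) + 168972)) = 1/(-594 + (168969 + 7*I*√19)) = 1/(168375 + 7*I*√19)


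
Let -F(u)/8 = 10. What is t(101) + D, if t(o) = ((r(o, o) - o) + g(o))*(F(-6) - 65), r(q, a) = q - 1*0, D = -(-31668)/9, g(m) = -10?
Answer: 14906/3 ≈ 4968.7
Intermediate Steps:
F(u) = -80 (F(u) = -8*10 = -80)
D = 10556/3 (D = -(-31668)/9 = -1218*(-26/9) = 10556/3 ≈ 3518.7)
r(q, a) = q (r(q, a) = q + 0 = q)
t(o) = 1450 (t(o) = ((o - o) - 10)*(-80 - 65) = (0 - 10)*(-145) = -10*(-145) = 1450)
t(101) + D = 1450 + 10556/3 = 14906/3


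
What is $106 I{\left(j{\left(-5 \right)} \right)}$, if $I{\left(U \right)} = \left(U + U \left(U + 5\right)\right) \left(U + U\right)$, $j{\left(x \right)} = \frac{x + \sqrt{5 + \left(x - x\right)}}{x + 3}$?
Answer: $14840 - 5300 \sqrt{5} \approx 2988.8$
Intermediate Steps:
$j{\left(x \right)} = \frac{x + \sqrt{5}}{3 + x}$ ($j{\left(x \right)} = \frac{x + \sqrt{5 + 0}}{3 + x} = \frac{x + \sqrt{5}}{3 + x}$)
$I{\left(U \right)} = 2 U \left(U + U \left(5 + U\right)\right)$ ($I{\left(U \right)} = \left(U + U \left(5 + U\right)\right) 2 U = 2 U \left(U + U \left(5 + U\right)\right)$)
$106 I{\left(j{\left(-5 \right)} \right)} = 106 \cdot 2 \left(\frac{-5 + \sqrt{5}}{3 - 5}\right)^{2} \left(6 + \frac{-5 + \sqrt{5}}{3 - 5}\right) = 106 \cdot 2 \left(\frac{-5 + \sqrt{5}}{-2}\right)^{2} \left(6 + \frac{-5 + \sqrt{5}}{-2}\right) = 106 \cdot 2 \left(- \frac{-5 + \sqrt{5}}{2}\right)^{2} \left(6 - \frac{-5 + \sqrt{5}}{2}\right) = 106 \cdot 2 \left(\frac{5}{2} - \frac{\sqrt{5}}{2}\right)^{2} \left(6 + \left(\frac{5}{2} - \frac{\sqrt{5}}{2}\right)\right) = 106 \cdot 2 \left(\frac{5}{2} - \frac{\sqrt{5}}{2}\right)^{2} \left(\frac{17}{2} - \frac{\sqrt{5}}{2}\right) = 212 \left(\frac{5}{2} - \frac{\sqrt{5}}{2}\right)^{2} \left(\frac{17}{2} - \frac{\sqrt{5}}{2}\right)$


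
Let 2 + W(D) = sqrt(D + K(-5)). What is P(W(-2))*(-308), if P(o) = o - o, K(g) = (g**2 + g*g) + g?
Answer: 0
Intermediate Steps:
K(g) = g + 2*g**2 (K(g) = (g**2 + g**2) + g = 2*g**2 + g = g + 2*g**2)
W(D) = -2 + sqrt(45 + D) (W(D) = -2 + sqrt(D - 5*(1 + 2*(-5))) = -2 + sqrt(D - 5*(1 - 10)) = -2 + sqrt(D - 5*(-9)) = -2 + sqrt(D + 45) = -2 + sqrt(45 + D))
P(o) = 0
P(W(-2))*(-308) = 0*(-308) = 0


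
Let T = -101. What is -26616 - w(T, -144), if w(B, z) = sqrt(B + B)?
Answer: -26616 - I*sqrt(202) ≈ -26616.0 - 14.213*I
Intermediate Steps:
w(B, z) = sqrt(2)*sqrt(B) (w(B, z) = sqrt(2*B) = sqrt(2)*sqrt(B))
-26616 - w(T, -144) = -26616 - sqrt(2)*sqrt(-101) = -26616 - sqrt(2)*I*sqrt(101) = -26616 - I*sqrt(202)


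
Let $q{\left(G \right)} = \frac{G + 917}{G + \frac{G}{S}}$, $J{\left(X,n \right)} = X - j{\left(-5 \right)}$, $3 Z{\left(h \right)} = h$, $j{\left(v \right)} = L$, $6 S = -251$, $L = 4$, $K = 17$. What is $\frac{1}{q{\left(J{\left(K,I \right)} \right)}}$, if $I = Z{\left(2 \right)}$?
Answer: $\frac{637}{46686} \approx 0.013644$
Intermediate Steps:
$S = - \frac{251}{6}$ ($S = \frac{1}{6} \left(-251\right) = - \frac{251}{6} \approx -41.833$)
$j{\left(v \right)} = 4$
$Z{\left(h \right)} = \frac{h}{3}$
$I = \frac{2}{3}$ ($I = \frac{1}{3} \cdot 2 = \frac{2}{3} \approx 0.66667$)
$J{\left(X,n \right)} = -4 + X$ ($J{\left(X,n \right)} = X - 4 = -4 + X$)
$q{\left(G \right)} = \frac{251 \left(917 + G\right)}{245 G}$ ($q{\left(G \right)} = \frac{G + 917}{G + \frac{G}{- \frac{251}{6}}} = \frac{917 + G}{G + G \left(- \frac{6}{251}\right)} = \frac{917 + G}{G - \frac{6 G}{251}} = \frac{917 + G}{\frac{245}{251} G} = \left(917 + G\right) \frac{251}{245 G} = \frac{251 \left(917 + G\right)}{245 G}$)
$\frac{1}{q{\left(J{\left(K,I \right)} \right)}} = \frac{1}{\frac{251}{245} \frac{1}{-4 + 17} \left(917 + \left(-4 + 17\right)\right)} = \frac{1}{\frac{251}{245} \cdot \frac{1}{13} \left(917 + 13\right)} = \frac{1}{\frac{251}{245} \cdot \frac{1}{13} \cdot 930} = \frac{1}{\frac{46686}{637}} = \frac{637}{46686}$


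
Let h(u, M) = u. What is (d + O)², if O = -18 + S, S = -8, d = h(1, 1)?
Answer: 625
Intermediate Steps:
d = 1
O = -26 (O = -18 - 8 = -26)
(d + O)² = (1 - 26)² = (-25)² = 625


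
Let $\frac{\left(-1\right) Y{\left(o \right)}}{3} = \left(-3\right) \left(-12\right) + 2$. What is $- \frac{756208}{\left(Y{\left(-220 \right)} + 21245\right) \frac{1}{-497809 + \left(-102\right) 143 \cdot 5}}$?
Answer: $\frac{431597397712}{21131} \approx 2.0425 \cdot 10^{7}$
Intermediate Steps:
$Y{\left(o \right)} = -114$ ($Y{\left(o \right)} = - 3 \left(\left(-3\right) \left(-12\right) + 2\right) = - 3 \left(36 + 2\right) = \left(-3\right) 38 = -114$)
$- \frac{756208}{\left(Y{\left(-220 \right)} + 21245\right) \frac{1}{-497809 + \left(-102\right) 143 \cdot 5}} = - \frac{756208}{\left(-114 + 21245\right) \frac{1}{-497809 + \left(-102\right) 143 \cdot 5}} = - \frac{756208}{21131 \frac{1}{-497809 - 72930}} = - \frac{756208}{21131 \frac{1}{-570739}} = - \frac{756208}{21131 \left(- \frac{1}{570739}\right)} = - \frac{756208}{- \frac{21131}{570739}} = \left(-756208\right) \left(- \frac{570739}{21131}\right) = \frac{431597397712}{21131}$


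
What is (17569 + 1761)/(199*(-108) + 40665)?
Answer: 19330/19173 ≈ 1.0082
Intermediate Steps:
(17569 + 1761)/(199*(-108) + 40665) = 19330/(-21492 + 40665) = 19330/19173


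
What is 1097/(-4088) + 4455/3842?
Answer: 6998683/7853048 ≈ 0.89121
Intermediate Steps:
1097/(-4088) + 4455/3842 = 1097*(-1/4088) + 4455*(1/3842) = -1097/4088 + 4455/3842 = 6998683/7853048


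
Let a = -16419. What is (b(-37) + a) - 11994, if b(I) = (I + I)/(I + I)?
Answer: -28412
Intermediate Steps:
b(I) = 1 (b(I) = (2*I)/((2*I)) = (2*I)*(1/(2*I)) = 1)
(b(-37) + a) - 11994 = (1 - 16419) - 11994 = -16418 - 11994 = -28412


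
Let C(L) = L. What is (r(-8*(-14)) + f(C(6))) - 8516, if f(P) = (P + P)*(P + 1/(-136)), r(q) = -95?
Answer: -290329/34 ≈ -8539.1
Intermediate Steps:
f(P) = 2*P*(-1/136 + P) (f(P) = (2*P)*(P - 1/136) = (2*P)*(-1/136 + P) = 2*P*(-1/136 + P))
(r(-8*(-14)) + f(C(6))) - 8516 = (-95 + (1/68)*6*(-1 + 136*6)) - 8516 = (-95 + (1/68)*6*(-1 + 816)) - 8516 = (-95 + (1/68)*6*815) - 8516 = (-95 + 2445/34) - 8516 = -785/34 - 8516 = -290329/34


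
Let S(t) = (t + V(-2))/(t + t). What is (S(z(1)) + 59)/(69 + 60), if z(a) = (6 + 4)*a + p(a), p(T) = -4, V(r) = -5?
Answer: 709/1548 ≈ 0.45801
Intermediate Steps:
z(a) = -4 + 10*a (z(a) = (6 + 4)*a - 4 = 10*a - 4 = -4 + 10*a)
S(t) = (-5 + t)/(2*t) (S(t) = (t - 5)/(t + t) = (-5 + t)/((2*t)) = (-5 + t)*(1/(2*t)) = (-5 + t)/(2*t))
(S(z(1)) + 59)/(69 + 60) = ((-5 + (-4 + 10*1))/(2*(-4 + 10*1)) + 59)/(69 + 60) = ((-5 + (-4 + 10))/(2*(-4 + 10)) + 59)/129 = ((1/2)*(-5 + 6)/6 + 59)/129 = ((1/2)*(1/6)*1 + 59)/129 = (1/12 + 59)/129 = (1/129)*(709/12) = 709/1548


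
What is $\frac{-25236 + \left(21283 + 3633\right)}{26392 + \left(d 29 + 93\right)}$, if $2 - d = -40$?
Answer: $- \frac{320}{27703} \approx -0.011551$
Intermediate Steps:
$d = 42$ ($d = 2 - -40 = 2 + 40 = 42$)
$\frac{-25236 + \left(21283 + 3633\right)}{26392 + \left(d 29 + 93\right)} = \frac{-25236 + \left(21283 + 3633\right)}{26392 + \left(42 \cdot 29 + 93\right)} = \frac{-25236 + 24916}{26392 + \left(1218 + 93\right)} = - \frac{320}{26392 + 1311} = - \frac{320}{27703}$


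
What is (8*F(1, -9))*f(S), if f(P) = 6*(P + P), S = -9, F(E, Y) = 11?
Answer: -9504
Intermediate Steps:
f(P) = 12*P (f(P) = 6*(2*P) = 12*P)
(8*F(1, -9))*f(S) = (8*11)*(12*(-9)) = 88*(-108) = -9504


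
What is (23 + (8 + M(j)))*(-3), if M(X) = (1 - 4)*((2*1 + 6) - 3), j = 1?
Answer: -48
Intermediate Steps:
M(X) = -15 (M(X) = -3*((2 + 6) - 3) = -3*(8 - 3) = -3*5 = -15)
(23 + (8 + M(j)))*(-3) = (23 + (8 - 15))*(-3) = (23 - 7)*(-3) = 16*(-3) = -48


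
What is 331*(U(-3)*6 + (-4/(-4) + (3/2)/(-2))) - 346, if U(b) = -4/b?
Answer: 9539/4 ≈ 2384.8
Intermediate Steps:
331*(U(-3)*6 + (-4/(-4) + (3/2)/(-2))) - 346 = 331*(-4/(-3)*6 + (-4/(-4) + (3/2)/(-2))) - 346 = 331*(-4*(-⅓)*6 + (-4*(-¼) + (3*(½))*(-½))) - 346 = 331*((4/3)*6 + (1 + (3/2)*(-½))) - 346 = 331*(8 + (1 - ¾)) - 346 = 331*(8 + ¼) - 346 = 331*(33/4) - 346 = 10923/4 - 346 = 9539/4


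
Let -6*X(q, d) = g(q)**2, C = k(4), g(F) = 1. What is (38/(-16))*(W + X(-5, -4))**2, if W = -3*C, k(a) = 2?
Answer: -26011/288 ≈ -90.316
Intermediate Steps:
C = 2
X(q, d) = -1/6 (X(q, d) = -1/6*1**2 = -1/6*1 = -1/6)
W = -6 (W = -3*2 = -6)
(38/(-16))*(W + X(-5, -4))**2 = (38/(-16))*(-6 - 1/6)**2 = (38*(-1/16))*(-37/6)**2 = -19/8*1369/36 = -26011/288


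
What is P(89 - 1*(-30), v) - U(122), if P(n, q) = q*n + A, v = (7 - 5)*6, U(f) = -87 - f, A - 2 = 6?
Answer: 1645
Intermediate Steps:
A = 8 (A = 2 + 6 = 8)
v = 12 (v = 2*6 = 12)
P(n, q) = 8 + n*q (P(n, q) = q*n + 8 = n*q + 8 = 8 + n*q)
P(89 - 1*(-30), v) - U(122) = (8 + (89 - 1*(-30))*12) - (-87 - 1*122) = (8 + (89 + 30)*12) - (-87 - 122) = (8 + 119*12) - 1*(-209) = (8 + 1428) + 209 = 1436 + 209 = 1645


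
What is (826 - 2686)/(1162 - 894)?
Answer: -465/67 ≈ -6.9403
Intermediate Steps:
(826 - 2686)/(1162 - 894) = -1860/268 = -1860*1/268 = -465/67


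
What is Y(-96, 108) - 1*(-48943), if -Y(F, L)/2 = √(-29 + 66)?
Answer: 48943 - 2*√37 ≈ 48931.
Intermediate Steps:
Y(F, L) = -2*√37 (Y(F, L) = -2*√(-29 + 66) = -2*√37)
Y(-96, 108) - 1*(-48943) = -2*√37 - 1*(-48943) = -2*√37 + 48943 = 48943 - 2*√37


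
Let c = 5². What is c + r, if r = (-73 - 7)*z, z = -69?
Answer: 5545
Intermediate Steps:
c = 25
r = 5520 (r = (-73 - 7)*(-69) = -80*(-69) = 5520)
c + r = 25 + 5520 = 5545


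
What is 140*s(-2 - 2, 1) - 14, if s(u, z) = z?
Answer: 126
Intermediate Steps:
140*s(-2 - 2, 1) - 14 = 140*1 - 14 = 140 - 14 = 126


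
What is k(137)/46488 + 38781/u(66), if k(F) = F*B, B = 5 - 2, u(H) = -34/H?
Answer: -19831360079/263432 ≈ -75281.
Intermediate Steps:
B = 3
k(F) = 3*F (k(F) = F*3 = 3*F)
k(137)/46488 + 38781/u(66) = (3*137)/46488 + 38781/((-34/66)) = 411*(1/46488) + 38781/((-34*1/66)) = 137/15496 + 38781/(-17/33) = 137/15496 + 38781*(-33/17) = 137/15496 - 1279773/17 = -19831360079/263432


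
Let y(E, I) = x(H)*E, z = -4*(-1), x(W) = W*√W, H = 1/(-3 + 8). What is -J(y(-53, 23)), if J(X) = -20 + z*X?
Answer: 20 + 212*√5/25 ≈ 38.962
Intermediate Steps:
H = ⅕ (H = 1/5 = ⅕ ≈ 0.20000)
x(W) = W^(3/2)
z = 4
y(E, I) = E*√5/25 (y(E, I) = (⅕)^(3/2)*E = (√5/25)*E = E*√5/25)
J(X) = -20 + 4*X
-J(y(-53, 23)) = -(-20 + 4*((1/25)*(-53)*√5)) = -(-20 + 4*(-53*√5/25)) = -(-20 - 212*√5/25) = 20 + 212*√5/25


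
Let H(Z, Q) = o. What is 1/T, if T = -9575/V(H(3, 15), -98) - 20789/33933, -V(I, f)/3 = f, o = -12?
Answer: -1108478/36780049 ≈ -0.030138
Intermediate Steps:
H(Z, Q) = -12
V(I, f) = -3*f
T = -36780049/1108478 (T = -9575/((-3*(-98))) - 20789/33933 = -9575/294 - 20789*1/33933 = -9575*1/294 - 20789/33933 = -9575/294 - 20789/33933 = -36780049/1108478 ≈ -33.181)
1/T = 1/(-36780049/1108478) = -1108478/36780049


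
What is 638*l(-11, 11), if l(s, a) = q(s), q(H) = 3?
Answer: 1914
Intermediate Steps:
l(s, a) = 3
638*l(-11, 11) = 638*3 = 1914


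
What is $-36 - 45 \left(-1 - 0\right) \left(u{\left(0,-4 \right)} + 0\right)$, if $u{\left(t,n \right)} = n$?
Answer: $-216$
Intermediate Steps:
$-36 - 45 \left(-1 - 0\right) \left(u{\left(0,-4 \right)} + 0\right) = -36 - 45 \left(-1 - 0\right) \left(-4 + 0\right) = -36 - 45 \left(-1 + 0\right) \left(-4\right) = -36 - 45 \left(\left(-1\right) \left(-4\right)\right) = -36 - 180 = -216$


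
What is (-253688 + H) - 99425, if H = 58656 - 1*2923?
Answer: -297380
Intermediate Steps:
H = 55733 (H = 58656 - 2923 = 55733)
(-253688 + H) - 99425 = (-253688 + 55733) - 99425 = -197955 - 99425 = -297380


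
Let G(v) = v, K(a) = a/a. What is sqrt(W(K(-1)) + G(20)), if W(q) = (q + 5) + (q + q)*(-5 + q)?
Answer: 3*sqrt(2) ≈ 4.2426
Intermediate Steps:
K(a) = 1
W(q) = 5 + q + 2*q*(-5 + q) (W(q) = (5 + q) + (2*q)*(-5 + q) = (5 + q) + 2*q*(-5 + q) = 5 + q + 2*q*(-5 + q))
sqrt(W(K(-1)) + G(20)) = sqrt((5 - 9*1 + 2*1**2) + 20) = sqrt((5 - 9 + 2*1) + 20) = sqrt((5 - 9 + 2) + 20) = sqrt(-2 + 20) = sqrt(18) = 3*sqrt(2)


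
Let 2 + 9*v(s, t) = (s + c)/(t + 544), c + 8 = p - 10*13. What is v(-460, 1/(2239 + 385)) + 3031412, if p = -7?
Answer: 38944888071122/12847113 ≈ 3.0314e+6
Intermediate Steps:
c = -145 (c = -8 + (-7 - 10*13) = -8 + (-7 - 130) = -8 - 137 = -145)
v(s, t) = -2/9 + (-145 + s)/(9*(544 + t)) (v(s, t) = -2/9 + ((s - 145)/(t + 544))/9 = -2/9 + ((-145 + s)/(544 + t))/9 = -2/9 + (-145 + s)/(9*(544 + t)))
v(-460, 1/(2239 + 385)) + 3031412 = (-1233 - 460 - 2/(2239 + 385))/(9*(544 + 1/(2239 + 385))) + 3031412 = (-1233 - 460 - 2/2624)/(9*(544 + 1/2624)) + 3031412 = (-1233 - 460 - 2*1/2624)/(9*(544 + 1/2624)) + 3031412 = (-1233 - 460 - 1/1312)/(9*(1427457/2624)) + 3031412 = (⅑)*(2624/1427457)*(-2221217/1312) + 3031412 = -4442434/12847113 + 3031412 = 38944888071122/12847113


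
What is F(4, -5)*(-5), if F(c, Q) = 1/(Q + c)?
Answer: 5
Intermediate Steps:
F(4, -5)*(-5) = -5/(-5 + 4) = -5/(-1) = -1*(-5) = 5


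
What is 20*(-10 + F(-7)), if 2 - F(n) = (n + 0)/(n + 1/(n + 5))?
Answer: -536/3 ≈ -178.67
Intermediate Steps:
F(n) = 2 - n/(n + 1/(5 + n)) (F(n) = 2 - (n + 0)/(n + 1/(n + 5)) = 2 - n/(n + 1/(5 + n)))
20*(-10 + F(-7)) = 20*(-10 + (2 + (-7)**2 + 5*(-7))/(1 + (-7)**2 + 5*(-7))) = 20*(-10 + (2 + 49 - 35)/(1 + 49 - 35)) = 20*(-10 + 16/15) = 20*(-134/15) = -536/3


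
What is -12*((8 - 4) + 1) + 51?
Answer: -9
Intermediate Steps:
-12*((8 - 4) + 1) + 51 = -12*(4 + 1) + 51 = -12*5 + 51 = -60 + 51 = -9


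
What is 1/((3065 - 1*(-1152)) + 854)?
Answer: 1/5071 ≈ 0.00019720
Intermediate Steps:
1/((3065 - 1*(-1152)) + 854) = 1/((3065 + 1152) + 854) = 1/(4217 + 854) = 1/5071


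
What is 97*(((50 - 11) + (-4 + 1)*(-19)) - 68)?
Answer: 2716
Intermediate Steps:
97*(((50 - 11) + (-4 + 1)*(-19)) - 68) = 97*((39 - 3*(-19)) - 68) = 97*((39 + 57) - 68) = 97*(96 - 68) = 97*28 = 2716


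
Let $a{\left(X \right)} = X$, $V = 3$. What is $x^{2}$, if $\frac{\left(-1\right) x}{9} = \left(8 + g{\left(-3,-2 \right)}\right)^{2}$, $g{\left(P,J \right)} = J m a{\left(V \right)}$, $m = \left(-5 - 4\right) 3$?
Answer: $67652010000$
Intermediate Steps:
$m = -27$ ($m = \left(-9\right) 3 = -27$)
$g{\left(P,J \right)} = - 81 J$ ($g{\left(P,J \right)} = J \left(-27\right) 3 = - 27 J 3 = - 81 J$)
$x = -260100$ ($x = - 9 \left(8 - -162\right)^{2} = - 9 \left(8 + 162\right)^{2} = - 9 \cdot 170^{2} = \left(-9\right) 28900 = -260100$)
$x^{2} = \left(-260100\right)^{2} = 67652010000$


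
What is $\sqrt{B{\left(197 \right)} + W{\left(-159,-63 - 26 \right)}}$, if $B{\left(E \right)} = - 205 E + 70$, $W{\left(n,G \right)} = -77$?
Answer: $6 i \sqrt{1122} \approx 200.98 i$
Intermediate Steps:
$B{\left(E \right)} = 70 - 205 E$
$\sqrt{B{\left(197 \right)} + W{\left(-159,-63 - 26 \right)}} = \sqrt{\left(70 - 40385\right) - 77} = \sqrt{-40315 - 77} = \sqrt{-40392} = 6 i \sqrt{1122}$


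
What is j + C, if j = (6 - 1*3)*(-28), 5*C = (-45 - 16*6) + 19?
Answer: -542/5 ≈ -108.40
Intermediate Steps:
C = -122/5 (C = ((-45 - 16*6) + 19)/5 = ((-45 - 96) + 19)/5 = (-141 + 19)/5 = (⅕)*(-122) = -122/5 ≈ -24.400)
j = -84 (j = (6 - 3)*(-28) = 3*(-28) = -84)
j + C = -84 - 122/5 = -542/5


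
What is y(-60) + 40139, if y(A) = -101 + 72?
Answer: 40110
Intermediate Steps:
y(A) = -29
y(-60) + 40139 = -29 + 40139 = 40110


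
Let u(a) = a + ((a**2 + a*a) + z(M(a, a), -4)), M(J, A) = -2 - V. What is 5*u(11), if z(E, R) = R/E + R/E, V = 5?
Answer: 8895/7 ≈ 1270.7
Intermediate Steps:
M(J, A) = -7 (M(J, A) = -2 - 1*5 = -2 - 5 = -7)
z(E, R) = 2*R/E
u(a) = 8/7 + a + 2*a**2 (u(a) = a + ((a**2 + a*a) + 2*(-4)/(-7)) = a + ((a**2 + a**2) + 2*(-4)*(-1/7)) = a + (2*a**2 + 8/7) = a + (8/7 + 2*a**2) = 8/7 + a + 2*a**2)
5*u(11) = 5*(8/7 + 11 + 2*11**2) = 5*(8/7 + 11 + 2*121) = 5*(8/7 + 11 + 242) = 5*(1779/7) = 8895/7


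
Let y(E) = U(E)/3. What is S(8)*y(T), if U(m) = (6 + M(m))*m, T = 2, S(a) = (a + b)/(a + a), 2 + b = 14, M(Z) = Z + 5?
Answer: 65/6 ≈ 10.833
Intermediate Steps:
M(Z) = 5 + Z
b = 12 (b = -2 + 14 = 12)
S(a) = (12 + a)/(2*a) (S(a) = (a + 12)/(a + a) = (12 + a)/((2*a)) = (12 + a)*(1/(2*a)) = (12 + a)/(2*a))
U(m) = m*(11 + m) (U(m) = (6 + (5 + m))*m = (11 + m)*m = m*(11 + m))
y(E) = E*(11 + E)/3 (y(E) = (E*(11 + E))/3 = (E*(11 + E))*(1/3) = E*(11 + E)/3)
S(8)*y(T) = ((1/2)*(12 + 8)/8)*((1/3)*2*(11 + 2)) = ((1/2)*(1/8)*20)*((1/3)*2*13) = (5/4)*(26/3) = 65/6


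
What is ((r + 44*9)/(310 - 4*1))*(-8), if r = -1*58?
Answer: -1352/153 ≈ -8.8366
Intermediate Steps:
r = -58
((r + 44*9)/(310 - 4*1))*(-8) = ((-58 + 44*9)/(310 - 4*1))*(-8) = ((-58 + 396)/(310 - 4))*(-8) = (338/306)*(-8) = (338*(1/306))*(-8) = (169/153)*(-8) = -1352/153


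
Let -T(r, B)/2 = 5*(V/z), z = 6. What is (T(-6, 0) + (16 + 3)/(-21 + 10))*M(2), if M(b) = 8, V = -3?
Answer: 288/11 ≈ 26.182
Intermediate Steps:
T(r, B) = 5 (T(r, B) = -10*(-3/6) = -10*(-3*⅙) = -10*(-1)/2 = -2*(-5/2) = 5)
(T(-6, 0) + (16 + 3)/(-21 + 10))*M(2) = (5 + (16 + 3)/(-21 + 10))*8 = (5 + 19/(-11))*8 = (5 + 19*(-1/11))*8 = (5 - 19/11)*8 = (36/11)*8 = 288/11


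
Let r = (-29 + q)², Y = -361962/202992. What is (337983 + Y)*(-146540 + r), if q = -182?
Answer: -1166544470988051/33832 ≈ -3.4481e+10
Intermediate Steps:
Y = -60327/33832 (Y = -361962*1/202992 = -60327/33832 ≈ -1.7831)
r = 44521 (r = (-29 - 182)² = (-211)² = 44521)
(337983 + Y)*(-146540 + r) = (337983 - 60327/33832)*(-146540 + 44521) = (11434580529/33832)*(-102019) = -1166544470988051/33832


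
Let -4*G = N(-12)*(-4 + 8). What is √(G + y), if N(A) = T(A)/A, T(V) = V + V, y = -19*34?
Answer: 18*I*√2 ≈ 25.456*I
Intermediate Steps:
y = -646
T(V) = 2*V
N(A) = 2 (N(A) = (2*A)/A = 2)
G = -2 (G = -(-4 + 8)/2 = -4/2 = -¼*8 = -2)
√(G + y) = √(-2 - 646) = √(-648) = 18*I*√2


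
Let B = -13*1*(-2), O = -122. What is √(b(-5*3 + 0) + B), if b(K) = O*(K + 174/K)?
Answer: 2*√20445/5 ≈ 57.194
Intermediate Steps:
b(K) = -21228/K - 122*K (b(K) = -122*(K + 174/K) = -21228/K - 122*K)
B = 26 (B = -13*(-2) = 26)
√(b(-5*3 + 0) + B) = √((-21228/(-5*3 + 0) - 122*(-5*3 + 0)) + 26) = √((-21228/(-15 + 0) - 122*(-15 + 0)) + 26) = √((-21228/(-15) - 122*(-15)) + 26) = √((-21228*(-1/15) + 1830) + 26) = √((7076/5 + 1830) + 26) = √(16226/5 + 26) = √(16356/5) = 2*√20445/5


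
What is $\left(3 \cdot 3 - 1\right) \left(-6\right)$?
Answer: $-48$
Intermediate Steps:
$\left(3 \cdot 3 - 1\right) \left(-6\right) = \left(9 - 1\right) \left(-6\right) = 8 \left(-6\right) = -48$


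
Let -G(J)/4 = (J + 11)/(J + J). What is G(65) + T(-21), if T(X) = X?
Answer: -1517/65 ≈ -23.338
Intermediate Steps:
G(J) = -2*(11 + J)/J (G(J) = -4*(J + 11)/(J + J) = -4*(11 + J)/(2*J) = -4*(11 + J)*1/(2*J) = -2*(11 + J)/J)
G(65) + T(-21) = (-2 - 22/65) - 21 = -152/65 - 21 = -1517/65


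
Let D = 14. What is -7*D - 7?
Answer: -105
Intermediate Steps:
-7*D - 7 = -7*14 - 7 = -98 - 7 = -105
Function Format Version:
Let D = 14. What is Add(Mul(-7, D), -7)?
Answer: -105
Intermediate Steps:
Add(Mul(-7, D), -7) = Add(Mul(-7, 14), -7) = Add(-98, -7) = -105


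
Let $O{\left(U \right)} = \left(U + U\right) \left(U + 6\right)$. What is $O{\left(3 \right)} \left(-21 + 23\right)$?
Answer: $108$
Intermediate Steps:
$O{\left(U \right)} = 2 U \left(6 + U\right)$
$O{\left(3 \right)} \left(-21 + 23\right) = 2 \cdot 3 \left(6 + 3\right) \left(-21 + 23\right) = 2 \cdot 3 \cdot 9 \cdot 2 = 54 \cdot 2 = 108$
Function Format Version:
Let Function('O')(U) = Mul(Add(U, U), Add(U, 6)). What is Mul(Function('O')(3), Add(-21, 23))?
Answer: 108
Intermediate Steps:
Function('O')(U) = Mul(2, U, Add(6, U)) (Function('O')(U) = Mul(Mul(2, U), Add(6, U)) = Mul(2, U, Add(6, U)))
Mul(Function('O')(3), Add(-21, 23)) = Mul(Mul(2, 3, Add(6, 3)), Add(-21, 23)) = Mul(Mul(2, 3, 9), 2) = Mul(54, 2) = 108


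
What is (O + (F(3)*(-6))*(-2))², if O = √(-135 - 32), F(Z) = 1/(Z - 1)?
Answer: (6 + I*√167)² ≈ -131.0 + 155.07*I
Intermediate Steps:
F(Z) = 1/(-1 + Z)
O = I*√167 (O = √(-167) = I*√167 ≈ 12.923*I)
(O + (F(3)*(-6))*(-2))² = (I*√167 + (-6/(-1 + 3))*(-2))² = (I*√167 + (-6/2)*(-2))² = (I*√167 + ((½)*(-6))*(-2))² = (I*√167 - 3*(-2))² = (I*√167 + 6)² = (6 + I*√167)²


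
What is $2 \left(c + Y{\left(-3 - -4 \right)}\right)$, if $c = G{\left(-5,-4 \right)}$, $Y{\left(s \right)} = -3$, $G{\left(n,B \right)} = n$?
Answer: $-16$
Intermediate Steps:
$c = -5$
$2 \left(c + Y{\left(-3 - -4 \right)}\right) = 2 \left(-5 - 3\right) = 2 \left(-8\right) = -16$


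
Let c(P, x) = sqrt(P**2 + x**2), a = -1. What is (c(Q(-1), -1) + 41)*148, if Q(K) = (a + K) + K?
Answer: 6068 + 148*sqrt(10) ≈ 6536.0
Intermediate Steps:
Q(K) = -1 + 2*K (Q(K) = (-1 + K) + K = -1 + 2*K)
(c(Q(-1), -1) + 41)*148 = (sqrt((-1 + 2*(-1))**2 + (-1)**2) + 41)*148 = (sqrt((-1 - 2)**2 + 1) + 41)*148 = (sqrt((-3)**2 + 1) + 41)*148 = (sqrt(9 + 1) + 41)*148 = (sqrt(10) + 41)*148 = (41 + sqrt(10))*148 = 6068 + 148*sqrt(10)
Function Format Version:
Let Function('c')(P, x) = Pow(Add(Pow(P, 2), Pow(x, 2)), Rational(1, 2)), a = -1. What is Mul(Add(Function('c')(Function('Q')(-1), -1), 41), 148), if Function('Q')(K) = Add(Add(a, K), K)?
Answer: Add(6068, Mul(148, Pow(10, Rational(1, 2)))) ≈ 6536.0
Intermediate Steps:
Function('Q')(K) = Add(-1, Mul(2, K)) (Function('Q')(K) = Add(Add(-1, K), K) = Add(-1, Mul(2, K)))
Mul(Add(Function('c')(Function('Q')(-1), -1), 41), 148) = Mul(Add(Pow(Add(Pow(Add(-1, Mul(2, -1)), 2), Pow(-1, 2)), Rational(1, 2)), 41), 148) = Mul(Add(Pow(Add(Pow(Add(-1, -2), 2), 1), Rational(1, 2)), 41), 148) = Mul(Add(Pow(Add(Pow(-3, 2), 1), Rational(1, 2)), 41), 148) = Mul(Add(Pow(Add(9, 1), Rational(1, 2)), 41), 148) = Mul(Add(Pow(10, Rational(1, 2)), 41), 148) = Mul(Add(41, Pow(10, Rational(1, 2))), 148) = Add(6068, Mul(148, Pow(10, Rational(1, 2))))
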